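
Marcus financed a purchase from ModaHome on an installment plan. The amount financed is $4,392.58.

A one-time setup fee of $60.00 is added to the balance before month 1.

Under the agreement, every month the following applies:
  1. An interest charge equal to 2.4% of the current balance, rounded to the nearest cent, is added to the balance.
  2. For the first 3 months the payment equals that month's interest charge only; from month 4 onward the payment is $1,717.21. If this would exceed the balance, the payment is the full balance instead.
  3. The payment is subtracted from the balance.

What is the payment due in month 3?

$106.86

# | Opening | Interest | Payment | End bal
1 | $4,452.58 | $106.86 | $106.86 | $4,452.58
2 | $4,452.58 | $106.86 | $106.86 | $4,452.58
3 | $4,452.58 | $106.86 | $106.86 | $4,452.58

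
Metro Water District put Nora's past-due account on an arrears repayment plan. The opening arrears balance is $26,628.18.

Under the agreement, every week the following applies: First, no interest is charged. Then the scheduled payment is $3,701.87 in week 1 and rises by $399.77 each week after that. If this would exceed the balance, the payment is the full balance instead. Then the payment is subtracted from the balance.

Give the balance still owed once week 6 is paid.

$0.00

Week 1: opening $26,628.18; payment $3,701.87; balance $22,926.31
Week 2: opening $22,926.31; payment $4,101.64; balance $18,824.67
Week 3: opening $18,824.67; payment $4,501.41; balance $14,323.26
Week 4: opening $14,323.26; payment $4,901.18; balance $9,422.08
Week 5: opening $9,422.08; payment $5,300.95; balance $4,121.13
Week 6: opening $4,121.13; payment $4,121.13; balance $0.00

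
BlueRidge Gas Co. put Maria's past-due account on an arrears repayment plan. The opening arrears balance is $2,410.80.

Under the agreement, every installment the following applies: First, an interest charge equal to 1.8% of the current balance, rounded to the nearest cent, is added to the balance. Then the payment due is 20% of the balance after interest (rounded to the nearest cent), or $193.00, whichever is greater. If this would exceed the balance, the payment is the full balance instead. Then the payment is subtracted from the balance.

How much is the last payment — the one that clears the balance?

Installment 1: opening $2,410.80; interest $43.39 → $2,454.19; payment $490.84; balance $1,963.35
Installment 2: opening $1,963.35; interest $35.34 → $1,998.69; payment $399.74; balance $1,598.95
Installment 3: opening $1,598.95; interest $28.78 → $1,627.73; payment $325.55; balance $1,302.18
Installment 4: opening $1,302.18; interest $23.44 → $1,325.62; payment $265.12; balance $1,060.50
Installment 5: opening $1,060.50; interest $19.09 → $1,079.59; payment $215.92; balance $863.67
Installment 6: opening $863.67; interest $15.55 → $879.22; payment $193.00; balance $686.22
Installment 7: opening $686.22; interest $12.35 → $698.57; payment $193.00; balance $505.57
Installment 8: opening $505.57; interest $9.10 → $514.67; payment $193.00; balance $321.67
Installment 9: opening $321.67; interest $5.79 → $327.46; payment $193.00; balance $134.46
Installment 10: opening $134.46; interest $2.42 → $136.88; payment $136.88; balance $0.00

$136.88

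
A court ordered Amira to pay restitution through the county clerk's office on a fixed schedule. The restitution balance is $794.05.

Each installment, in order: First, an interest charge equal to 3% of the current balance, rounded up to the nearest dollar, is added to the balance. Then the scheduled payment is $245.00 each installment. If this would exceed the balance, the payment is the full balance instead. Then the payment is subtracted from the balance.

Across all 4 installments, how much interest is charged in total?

$57.00

Installment 1: opening $794.05; interest $24.00 → $818.05; payment $245.00; balance $573.05
Installment 2: opening $573.05; interest $18.00 → $591.05; payment $245.00; balance $346.05
Installment 3: opening $346.05; interest $11.00 → $357.05; payment $245.00; balance $112.05
Installment 4: opening $112.05; interest $4.00 → $116.05; payment $116.05; balance $0.00
Total interest: $24.00 + $18.00 + $11.00 + $4.00 = $57.00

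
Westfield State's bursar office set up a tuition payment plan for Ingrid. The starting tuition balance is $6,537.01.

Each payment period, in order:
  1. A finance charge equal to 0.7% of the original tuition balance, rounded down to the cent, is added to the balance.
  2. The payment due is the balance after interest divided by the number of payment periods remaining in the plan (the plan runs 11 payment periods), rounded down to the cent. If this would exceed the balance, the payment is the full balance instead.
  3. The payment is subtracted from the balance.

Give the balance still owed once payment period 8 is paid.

# | Opening | Interest | Payment | End bal
1 | $6,537.01 | $45.75 | $598.43 | $5,984.33
2 | $5,984.33 | $45.75 | $603.00 | $5,427.08
3 | $5,427.08 | $45.75 | $608.09 | $4,864.74
4 | $4,864.74 | $45.75 | $613.81 | $4,296.68
5 | $4,296.68 | $45.75 | $620.34 | $3,722.09
6 | $3,722.09 | $45.75 | $627.97 | $3,139.87
7 | $3,139.87 | $45.75 | $637.12 | $2,548.50
8 | $2,548.50 | $45.75 | $648.56 | $1,945.69

$1,945.69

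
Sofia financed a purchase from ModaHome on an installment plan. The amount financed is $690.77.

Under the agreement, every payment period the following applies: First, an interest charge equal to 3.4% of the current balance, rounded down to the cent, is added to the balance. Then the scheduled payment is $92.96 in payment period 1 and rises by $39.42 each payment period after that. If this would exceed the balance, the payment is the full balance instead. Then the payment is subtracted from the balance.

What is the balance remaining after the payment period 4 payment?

# | Opening | Interest | Payment | End bal
1 | $690.77 | $23.48 | $92.96 | $621.29
2 | $621.29 | $21.12 | $132.38 | $510.03
3 | $510.03 | $17.34 | $171.80 | $355.57
4 | $355.57 | $12.08 | $211.22 | $156.43

$156.43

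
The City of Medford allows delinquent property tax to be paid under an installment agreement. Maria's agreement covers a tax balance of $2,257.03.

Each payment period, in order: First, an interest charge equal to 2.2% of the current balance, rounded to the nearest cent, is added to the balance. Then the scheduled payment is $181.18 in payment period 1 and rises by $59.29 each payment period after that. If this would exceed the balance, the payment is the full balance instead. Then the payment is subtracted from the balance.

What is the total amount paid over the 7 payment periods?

$2,494.89

Payment period 1: opening $2,257.03; interest $49.65 → $2,306.68; payment $181.18; balance $2,125.50
Payment period 2: opening $2,125.50; interest $46.76 → $2,172.26; payment $240.47; balance $1,931.79
Payment period 3: opening $1,931.79; interest $42.50 → $1,974.29; payment $299.76; balance $1,674.53
Payment period 4: opening $1,674.53; interest $36.84 → $1,711.37; payment $359.05; balance $1,352.32
Payment period 5: opening $1,352.32; interest $29.75 → $1,382.07; payment $418.34; balance $963.73
Payment period 6: opening $963.73; interest $21.20 → $984.93; payment $477.63; balance $507.30
Payment period 7: opening $507.30; interest $11.16 → $518.46; payment $518.46; balance $0.00
Total paid: $2,494.89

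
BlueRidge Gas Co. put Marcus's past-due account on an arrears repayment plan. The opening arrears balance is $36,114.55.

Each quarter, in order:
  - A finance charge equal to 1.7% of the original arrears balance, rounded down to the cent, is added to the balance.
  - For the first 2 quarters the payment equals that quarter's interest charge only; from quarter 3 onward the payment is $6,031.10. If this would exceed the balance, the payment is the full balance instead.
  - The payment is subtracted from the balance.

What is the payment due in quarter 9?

Quarter 1: $36,114.55 +$613.94 interest = $36,728.49; pay $613.94 → $36,114.55
Quarter 2: $36,114.55 +$613.94 interest = $36,728.49; pay $613.94 → $36,114.55
Quarter 3: $36,114.55 +$613.94 interest = $36,728.49; pay $6,031.10 → $30,697.39
Quarter 4: $30,697.39 +$613.94 interest = $31,311.33; pay $6,031.10 → $25,280.23
Quarter 5: $25,280.23 +$613.94 interest = $25,894.17; pay $6,031.10 → $19,863.07
Quarter 6: $19,863.07 +$613.94 interest = $20,477.01; pay $6,031.10 → $14,445.91
Quarter 7: $14,445.91 +$613.94 interest = $15,059.85; pay $6,031.10 → $9,028.75
Quarter 8: $9,028.75 +$613.94 interest = $9,642.69; pay $6,031.10 → $3,611.59
Quarter 9: $3,611.59 +$613.94 interest = $4,225.53; pay $4,225.53 → $0.00

$4,225.53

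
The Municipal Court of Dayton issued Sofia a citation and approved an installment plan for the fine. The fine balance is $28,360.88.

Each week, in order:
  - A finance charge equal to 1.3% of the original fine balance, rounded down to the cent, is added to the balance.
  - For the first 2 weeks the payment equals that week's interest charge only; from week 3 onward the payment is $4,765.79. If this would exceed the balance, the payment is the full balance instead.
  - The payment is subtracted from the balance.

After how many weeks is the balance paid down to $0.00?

Week 1: opening $28,360.88; interest $368.69 → $28,729.57; payment $368.69; balance $28,360.88
Week 2: opening $28,360.88; interest $368.69 → $28,729.57; payment $368.69; balance $28,360.88
Week 3: opening $28,360.88; interest $368.69 → $28,729.57; payment $4,765.79; balance $23,963.78
Week 4: opening $23,963.78; interest $368.69 → $24,332.47; payment $4,765.79; balance $19,566.68
Week 5: opening $19,566.68; interest $368.69 → $19,935.37; payment $4,765.79; balance $15,169.58
Week 6: opening $15,169.58; interest $368.69 → $15,538.27; payment $4,765.79; balance $10,772.48
Week 7: opening $10,772.48; interest $368.69 → $11,141.17; payment $4,765.79; balance $6,375.38
Week 8: opening $6,375.38; interest $368.69 → $6,744.07; payment $4,765.79; balance $1,978.28
Week 9: opening $1,978.28; interest $368.69 → $2,346.97; payment $2,346.97; balance $0.00
Balance reaches $0.00 in week 9.

9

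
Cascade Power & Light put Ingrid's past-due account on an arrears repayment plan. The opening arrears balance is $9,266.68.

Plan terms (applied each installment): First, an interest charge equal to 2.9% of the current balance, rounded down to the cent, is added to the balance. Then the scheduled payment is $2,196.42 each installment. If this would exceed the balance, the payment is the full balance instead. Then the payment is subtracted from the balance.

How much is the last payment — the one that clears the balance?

Installment 1: opening $9,266.68; interest $268.73 → $9,535.41; payment $2,196.42; balance $7,338.99
Installment 2: opening $7,338.99; interest $212.83 → $7,551.82; payment $2,196.42; balance $5,355.40
Installment 3: opening $5,355.40; interest $155.30 → $5,510.70; payment $2,196.42; balance $3,314.28
Installment 4: opening $3,314.28; interest $96.11 → $3,410.39; payment $2,196.42; balance $1,213.97
Installment 5: opening $1,213.97; interest $35.20 → $1,249.17; payment $1,249.17; balance $0.00

$1,249.17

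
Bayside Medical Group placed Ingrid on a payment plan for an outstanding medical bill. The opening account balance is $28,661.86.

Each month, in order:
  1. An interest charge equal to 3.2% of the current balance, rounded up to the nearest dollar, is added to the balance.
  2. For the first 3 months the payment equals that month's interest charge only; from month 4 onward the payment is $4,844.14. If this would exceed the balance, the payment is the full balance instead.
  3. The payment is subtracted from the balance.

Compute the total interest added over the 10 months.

# | Opening | Interest | Payment | End bal
1 | $28,661.86 | $918.00 | $918.00 | $28,661.86
2 | $28,661.86 | $918.00 | $918.00 | $28,661.86
3 | $28,661.86 | $918.00 | $918.00 | $28,661.86
4 | $28,661.86 | $918.00 | $4,844.14 | $24,735.72
5 | $24,735.72 | $792.00 | $4,844.14 | $20,683.58
6 | $20,683.58 | $662.00 | $4,844.14 | $16,501.44
7 | $16,501.44 | $529.00 | $4,844.14 | $12,186.30
8 | $12,186.30 | $390.00 | $4,844.14 | $7,732.16
9 | $7,732.16 | $248.00 | $4,844.14 | $3,136.02
10 | $3,136.02 | $101.00 | $3,237.02 | $0.00
Total interest: $918.00 + $918.00 + $918.00 + $918.00 + $792.00 + $662.00 + $529.00 + $390.00 + $248.00 + $101.00 = $6,394.00

$6,394.00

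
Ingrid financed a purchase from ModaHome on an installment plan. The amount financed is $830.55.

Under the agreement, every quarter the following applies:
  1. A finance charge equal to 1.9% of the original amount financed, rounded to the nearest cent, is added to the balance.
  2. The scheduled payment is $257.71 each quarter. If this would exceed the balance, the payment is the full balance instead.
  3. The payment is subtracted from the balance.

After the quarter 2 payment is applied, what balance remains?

Quarter 1: opening $830.55; interest $15.78 → $846.33; payment $257.71; balance $588.62
Quarter 2: opening $588.62; interest $15.78 → $604.40; payment $257.71; balance $346.69

$346.69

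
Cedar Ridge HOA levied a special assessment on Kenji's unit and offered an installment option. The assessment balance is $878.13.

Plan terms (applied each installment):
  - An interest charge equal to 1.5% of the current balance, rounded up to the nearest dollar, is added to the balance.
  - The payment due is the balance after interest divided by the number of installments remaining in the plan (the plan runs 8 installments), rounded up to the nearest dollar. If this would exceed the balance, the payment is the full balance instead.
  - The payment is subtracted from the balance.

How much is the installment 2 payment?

Installment 1: opening $878.13; interest $14.00 → $892.13; payment $112.00; balance $780.13
Installment 2: opening $780.13; interest $12.00 → $792.13; payment $114.00; balance $678.13

$114.00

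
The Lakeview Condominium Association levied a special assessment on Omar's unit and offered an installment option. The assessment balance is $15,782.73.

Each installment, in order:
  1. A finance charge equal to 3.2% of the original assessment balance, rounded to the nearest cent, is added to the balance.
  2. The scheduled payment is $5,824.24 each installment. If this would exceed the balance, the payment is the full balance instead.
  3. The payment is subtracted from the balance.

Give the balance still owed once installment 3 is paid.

$0.00

Installment 1: opening $15,782.73; interest $505.05 → $16,287.78; payment $5,824.24; balance $10,463.54
Installment 2: opening $10,463.54; interest $505.05 → $10,968.59; payment $5,824.24; balance $5,144.35
Installment 3: opening $5,144.35; interest $505.05 → $5,649.40; payment $5,649.40; balance $0.00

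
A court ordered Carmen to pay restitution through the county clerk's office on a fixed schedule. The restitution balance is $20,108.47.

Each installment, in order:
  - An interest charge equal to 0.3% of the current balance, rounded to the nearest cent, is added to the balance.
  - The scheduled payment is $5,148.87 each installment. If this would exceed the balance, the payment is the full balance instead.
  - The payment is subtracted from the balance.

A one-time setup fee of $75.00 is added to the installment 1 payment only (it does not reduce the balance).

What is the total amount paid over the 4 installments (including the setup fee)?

# | Opening | Interest | Payment | Fee | End bal
1 | $20,108.47 | $60.33 | $5,148.87 | $75.00 | $15,019.93
2 | $15,019.93 | $45.06 | $5,148.87 | — | $9,916.12
3 | $9,916.12 | $29.75 | $5,148.87 | — | $4,797.00
4 | $4,797.00 | $14.39 | $4,811.39 | — | $0.00
Total paid: $20,333.00

$20,333.00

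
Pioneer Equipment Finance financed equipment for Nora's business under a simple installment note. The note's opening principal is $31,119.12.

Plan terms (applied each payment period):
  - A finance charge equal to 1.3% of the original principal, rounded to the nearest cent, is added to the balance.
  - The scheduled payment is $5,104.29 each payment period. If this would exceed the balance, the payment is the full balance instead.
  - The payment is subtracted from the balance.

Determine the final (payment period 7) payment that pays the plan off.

$3,325.23

Payment period 1: opening $31,119.12; interest $404.55 → $31,523.67; payment $5,104.29; balance $26,419.38
Payment period 2: opening $26,419.38; interest $404.55 → $26,823.93; payment $5,104.29; balance $21,719.64
Payment period 3: opening $21,719.64; interest $404.55 → $22,124.19; payment $5,104.29; balance $17,019.90
Payment period 4: opening $17,019.90; interest $404.55 → $17,424.45; payment $5,104.29; balance $12,320.16
Payment period 5: opening $12,320.16; interest $404.55 → $12,724.71; payment $5,104.29; balance $7,620.42
Payment period 6: opening $7,620.42; interest $404.55 → $8,024.97; payment $5,104.29; balance $2,920.68
Payment period 7: opening $2,920.68; interest $404.55 → $3,325.23; payment $3,325.23; balance $0.00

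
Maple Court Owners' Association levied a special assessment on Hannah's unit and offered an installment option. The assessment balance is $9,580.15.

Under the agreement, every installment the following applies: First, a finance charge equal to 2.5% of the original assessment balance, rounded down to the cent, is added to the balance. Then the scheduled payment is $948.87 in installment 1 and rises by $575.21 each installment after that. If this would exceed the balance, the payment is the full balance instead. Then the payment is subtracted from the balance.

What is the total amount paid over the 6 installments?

Installment 1: opening $9,580.15; interest $239.50 → $9,819.65; payment $948.87; balance $8,870.78
Installment 2: opening $8,870.78; interest $239.50 → $9,110.28; payment $1,524.08; balance $7,586.20
Installment 3: opening $7,586.20; interest $239.50 → $7,825.70; payment $2,099.29; balance $5,726.41
Installment 4: opening $5,726.41; interest $239.50 → $5,965.91; payment $2,674.50; balance $3,291.41
Installment 5: opening $3,291.41; interest $239.50 → $3,530.91; payment $3,249.71; balance $281.20
Installment 6: opening $281.20; interest $239.50 → $520.70; payment $520.70; balance $0.00
Total paid: $11,017.15

$11,017.15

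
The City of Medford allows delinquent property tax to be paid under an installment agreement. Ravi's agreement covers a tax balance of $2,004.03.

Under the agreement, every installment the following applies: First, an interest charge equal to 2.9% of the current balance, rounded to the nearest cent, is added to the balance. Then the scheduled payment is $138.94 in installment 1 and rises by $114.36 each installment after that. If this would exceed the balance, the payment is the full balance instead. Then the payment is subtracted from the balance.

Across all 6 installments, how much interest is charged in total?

Installment 1: opening $2,004.03; interest $58.12 → $2,062.15; payment $138.94; balance $1,923.21
Installment 2: opening $1,923.21; interest $55.77 → $1,978.98; payment $253.30; balance $1,725.68
Installment 3: opening $1,725.68; interest $50.04 → $1,775.72; payment $367.66; balance $1,408.06
Installment 4: opening $1,408.06; interest $40.83 → $1,448.89; payment $482.02; balance $966.87
Installment 5: opening $966.87; interest $28.04 → $994.91; payment $596.38; balance $398.53
Installment 6: opening $398.53; interest $11.56 → $410.09; payment $410.09; balance $0.00
Total interest: $58.12 + $55.77 + $50.04 + $40.83 + $28.04 + $11.56 = $244.36

$244.36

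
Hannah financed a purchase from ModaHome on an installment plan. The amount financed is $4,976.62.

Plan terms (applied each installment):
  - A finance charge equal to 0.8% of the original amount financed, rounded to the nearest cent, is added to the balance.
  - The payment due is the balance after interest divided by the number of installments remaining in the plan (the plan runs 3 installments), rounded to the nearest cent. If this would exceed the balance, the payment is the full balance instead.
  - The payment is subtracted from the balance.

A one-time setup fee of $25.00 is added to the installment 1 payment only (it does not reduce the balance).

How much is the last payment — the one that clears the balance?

Installment 1: opening $4,976.62; interest $39.81 → $5,016.43; payment $1,672.14 (+ $25.00 fee); balance $3,344.29
Installment 2: opening $3,344.29; interest $39.81 → $3,384.10; payment $1,692.05; balance $1,692.05
Installment 3: opening $1,692.05; interest $39.81 → $1,731.86; payment $1,731.86; balance $0.00

$1,731.86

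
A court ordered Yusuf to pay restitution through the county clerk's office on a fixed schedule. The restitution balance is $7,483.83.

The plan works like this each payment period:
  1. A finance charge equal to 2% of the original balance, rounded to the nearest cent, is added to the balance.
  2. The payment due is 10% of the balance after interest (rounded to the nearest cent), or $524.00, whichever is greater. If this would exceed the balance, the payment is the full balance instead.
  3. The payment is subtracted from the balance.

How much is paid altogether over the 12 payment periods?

Payment period 1: $7,483.83 +$149.68 interest = $7,633.51; pay $763.35 → $6,870.16
Payment period 2: $6,870.16 +$149.68 interest = $7,019.84; pay $701.98 → $6,317.86
Payment period 3: $6,317.86 +$149.68 interest = $6,467.54; pay $646.75 → $5,820.79
Payment period 4: $5,820.79 +$149.68 interest = $5,970.47; pay $597.05 → $5,373.42
Payment period 5: $5,373.42 +$149.68 interest = $5,523.10; pay $552.31 → $4,970.79
Payment period 6: $4,970.79 +$149.68 interest = $5,120.47; pay $524.00 → $4,596.47
Payment period 7: $4,596.47 +$149.68 interest = $4,746.15; pay $524.00 → $4,222.15
Payment period 8: $4,222.15 +$149.68 interest = $4,371.83; pay $524.00 → $3,847.83
Payment period 9: $3,847.83 +$149.68 interest = $3,997.51; pay $524.00 → $3,473.51
Payment period 10: $3,473.51 +$149.68 interest = $3,623.19; pay $524.00 → $3,099.19
Payment period 11: $3,099.19 +$149.68 interest = $3,248.87; pay $524.00 → $2,724.87
Payment period 12: $2,724.87 +$149.68 interest = $2,874.55; pay $524.00 → $2,350.55
Total paid: $6,929.44

$6,929.44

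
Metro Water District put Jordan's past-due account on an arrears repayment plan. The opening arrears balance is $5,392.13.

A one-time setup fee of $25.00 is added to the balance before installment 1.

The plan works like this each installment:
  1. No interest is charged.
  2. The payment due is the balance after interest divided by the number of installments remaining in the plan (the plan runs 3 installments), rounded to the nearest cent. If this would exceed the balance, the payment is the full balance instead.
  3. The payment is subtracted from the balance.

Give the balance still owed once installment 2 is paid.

$1,805.71

# | Opening | Payment | End bal
1 | $5,417.13 | $1,805.71 | $3,611.42
2 | $3,611.42 | $1,805.71 | $1,805.71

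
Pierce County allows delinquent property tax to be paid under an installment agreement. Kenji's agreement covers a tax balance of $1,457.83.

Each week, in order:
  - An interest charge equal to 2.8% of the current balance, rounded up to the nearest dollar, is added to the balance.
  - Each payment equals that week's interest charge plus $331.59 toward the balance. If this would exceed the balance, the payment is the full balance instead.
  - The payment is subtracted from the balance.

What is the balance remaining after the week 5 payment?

$0.00

# | Opening | Interest | Payment | End bal
1 | $1,457.83 | $41.00 | $372.59 | $1,126.24
2 | $1,126.24 | $32.00 | $363.59 | $794.65
3 | $794.65 | $23.00 | $354.59 | $463.06
4 | $463.06 | $13.00 | $344.59 | $131.47
5 | $131.47 | $4.00 | $135.47 | $0.00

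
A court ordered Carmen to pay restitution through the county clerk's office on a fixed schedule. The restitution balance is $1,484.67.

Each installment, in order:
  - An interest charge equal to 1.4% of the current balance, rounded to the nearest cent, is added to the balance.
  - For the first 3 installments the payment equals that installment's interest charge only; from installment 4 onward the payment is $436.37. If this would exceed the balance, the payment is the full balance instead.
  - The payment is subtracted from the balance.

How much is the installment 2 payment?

# | Opening | Interest | Payment | End bal
1 | $1,484.67 | $20.79 | $20.79 | $1,484.67
2 | $1,484.67 | $20.79 | $20.79 | $1,484.67

$20.79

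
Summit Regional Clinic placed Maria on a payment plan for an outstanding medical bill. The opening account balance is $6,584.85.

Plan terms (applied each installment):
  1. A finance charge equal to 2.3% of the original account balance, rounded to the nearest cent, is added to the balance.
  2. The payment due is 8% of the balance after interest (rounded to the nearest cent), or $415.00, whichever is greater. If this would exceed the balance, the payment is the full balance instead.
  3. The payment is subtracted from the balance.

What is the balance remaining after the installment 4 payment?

$5,211.29

# | Opening | Interest | Payment | End bal
1 | $6,584.85 | $151.45 | $538.90 | $6,197.40
2 | $6,197.40 | $151.45 | $507.91 | $5,840.94
3 | $5,840.94 | $151.45 | $479.39 | $5,513.00
4 | $5,513.00 | $151.45 | $453.16 | $5,211.29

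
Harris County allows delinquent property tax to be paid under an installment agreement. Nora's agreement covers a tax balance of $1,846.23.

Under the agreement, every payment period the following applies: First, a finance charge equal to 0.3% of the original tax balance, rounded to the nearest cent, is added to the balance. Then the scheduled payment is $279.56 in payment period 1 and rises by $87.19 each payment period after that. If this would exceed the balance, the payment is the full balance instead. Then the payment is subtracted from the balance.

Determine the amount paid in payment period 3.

$453.94

Payment period 1: opening $1,846.23; interest $5.54 → $1,851.77; payment $279.56; balance $1,572.21
Payment period 2: opening $1,572.21; interest $5.54 → $1,577.75; payment $366.75; balance $1,211.00
Payment period 3: opening $1,211.00; interest $5.54 → $1,216.54; payment $453.94; balance $762.60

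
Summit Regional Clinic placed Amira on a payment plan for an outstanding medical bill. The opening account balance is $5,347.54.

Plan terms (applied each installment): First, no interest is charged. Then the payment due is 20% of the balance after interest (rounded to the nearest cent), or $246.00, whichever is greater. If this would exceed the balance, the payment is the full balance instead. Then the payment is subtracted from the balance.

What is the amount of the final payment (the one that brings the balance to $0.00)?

Installment 1: opening $5,347.54; payment $1,069.51; balance $4,278.03
Installment 2: opening $4,278.03; payment $855.61; balance $3,422.42
Installment 3: opening $3,422.42; payment $684.48; balance $2,737.94
Installment 4: opening $2,737.94; payment $547.59; balance $2,190.35
Installment 5: opening $2,190.35; payment $438.07; balance $1,752.28
Installment 6: opening $1,752.28; payment $350.46; balance $1,401.82
Installment 7: opening $1,401.82; payment $280.36; balance $1,121.46
Installment 8: opening $1,121.46; payment $246.00; balance $875.46
Installment 9: opening $875.46; payment $246.00; balance $629.46
Installment 10: opening $629.46; payment $246.00; balance $383.46
Installment 11: opening $383.46; payment $246.00; balance $137.46
Installment 12: opening $137.46; payment $137.46; balance $0.00

$137.46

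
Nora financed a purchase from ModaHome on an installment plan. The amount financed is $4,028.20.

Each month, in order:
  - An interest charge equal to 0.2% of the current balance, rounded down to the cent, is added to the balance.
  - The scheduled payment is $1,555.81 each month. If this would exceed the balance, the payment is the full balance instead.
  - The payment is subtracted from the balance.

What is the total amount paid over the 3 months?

Month 1: opening $4,028.20; interest $8.05 → $4,036.25; payment $1,555.81; balance $2,480.44
Month 2: opening $2,480.44; interest $4.96 → $2,485.40; payment $1,555.81; balance $929.59
Month 3: opening $929.59; interest $1.85 → $931.44; payment $931.44; balance $0.00
Total paid: $4,043.06

$4,043.06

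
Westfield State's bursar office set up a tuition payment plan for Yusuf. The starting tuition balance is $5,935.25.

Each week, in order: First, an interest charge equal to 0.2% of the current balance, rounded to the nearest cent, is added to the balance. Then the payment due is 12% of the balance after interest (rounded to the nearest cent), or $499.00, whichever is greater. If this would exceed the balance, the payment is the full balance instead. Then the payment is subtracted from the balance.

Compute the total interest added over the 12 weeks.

$69.31

Week 1: $5,935.25 +$11.87 interest = $5,947.12; pay $713.65 → $5,233.47
Week 2: $5,233.47 +$10.47 interest = $5,243.94; pay $629.27 → $4,614.67
Week 3: $4,614.67 +$9.23 interest = $4,623.90; pay $554.87 → $4,069.03
Week 4: $4,069.03 +$8.14 interest = $4,077.17; pay $499.00 → $3,578.17
Week 5: $3,578.17 +$7.16 interest = $3,585.33; pay $499.00 → $3,086.33
Week 6: $3,086.33 +$6.17 interest = $3,092.50; pay $499.00 → $2,593.50
Week 7: $2,593.50 +$5.19 interest = $2,598.69; pay $499.00 → $2,099.69
Week 8: $2,099.69 +$4.20 interest = $2,103.89; pay $499.00 → $1,604.89
Week 9: $1,604.89 +$3.21 interest = $1,608.10; pay $499.00 → $1,109.10
Week 10: $1,109.10 +$2.22 interest = $1,111.32; pay $499.00 → $612.32
Week 11: $612.32 +$1.22 interest = $613.54; pay $499.00 → $114.54
Week 12: $114.54 +$0.23 interest = $114.77; pay $114.77 → $0.00
Total interest: $11.87 + $10.47 + $9.23 + $8.14 + $7.16 + $6.17 + $5.19 + $4.20 + $3.21 + $2.22 + $1.22 + $0.23 = $69.31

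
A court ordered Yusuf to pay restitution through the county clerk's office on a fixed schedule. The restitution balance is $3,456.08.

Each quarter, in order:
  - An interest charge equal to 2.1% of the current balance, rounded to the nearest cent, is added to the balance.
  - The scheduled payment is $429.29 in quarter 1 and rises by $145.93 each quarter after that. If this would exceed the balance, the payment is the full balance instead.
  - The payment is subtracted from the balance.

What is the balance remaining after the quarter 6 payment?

Quarter 1: opening $3,456.08; interest $72.58 → $3,528.66; payment $429.29; balance $3,099.37
Quarter 2: opening $3,099.37; interest $65.09 → $3,164.46; payment $575.22; balance $2,589.24
Quarter 3: opening $2,589.24; interest $54.37 → $2,643.61; payment $721.15; balance $1,922.46
Quarter 4: opening $1,922.46; interest $40.37 → $1,962.83; payment $867.08; balance $1,095.75
Quarter 5: opening $1,095.75; interest $23.01 → $1,118.76; payment $1,013.01; balance $105.75
Quarter 6: opening $105.75; interest $2.22 → $107.97; payment $107.97; balance $0.00

$0.00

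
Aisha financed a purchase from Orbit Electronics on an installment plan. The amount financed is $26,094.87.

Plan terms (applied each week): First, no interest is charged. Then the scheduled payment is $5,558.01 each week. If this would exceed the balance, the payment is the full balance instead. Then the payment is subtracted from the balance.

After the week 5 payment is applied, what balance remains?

$0.00

Week 1: opening $26,094.87; payment $5,558.01; balance $20,536.86
Week 2: opening $20,536.86; payment $5,558.01; balance $14,978.85
Week 3: opening $14,978.85; payment $5,558.01; balance $9,420.84
Week 4: opening $9,420.84; payment $5,558.01; balance $3,862.83
Week 5: opening $3,862.83; payment $3,862.83; balance $0.00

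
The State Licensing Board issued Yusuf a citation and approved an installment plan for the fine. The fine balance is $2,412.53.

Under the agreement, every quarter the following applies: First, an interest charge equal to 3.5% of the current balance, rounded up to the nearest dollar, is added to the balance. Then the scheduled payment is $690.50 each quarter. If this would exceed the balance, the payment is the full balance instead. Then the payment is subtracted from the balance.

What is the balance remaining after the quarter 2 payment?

$1,180.53

# | Opening | Interest | Payment | End bal
1 | $2,412.53 | $85.00 | $690.50 | $1,807.03
2 | $1,807.03 | $64.00 | $690.50 | $1,180.53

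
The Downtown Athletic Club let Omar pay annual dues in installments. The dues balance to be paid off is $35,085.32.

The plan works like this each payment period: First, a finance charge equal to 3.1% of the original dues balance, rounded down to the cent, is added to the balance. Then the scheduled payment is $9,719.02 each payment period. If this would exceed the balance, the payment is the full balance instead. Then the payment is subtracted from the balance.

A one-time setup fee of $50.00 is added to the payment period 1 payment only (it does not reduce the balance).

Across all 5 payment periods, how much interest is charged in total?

$5,438.20

Payment period 1: $35,085.32 +$1,087.64 interest = $36,172.96; pay $9,719.02 (+ $50.00 fee) → $26,453.94
Payment period 2: $26,453.94 +$1,087.64 interest = $27,541.58; pay $9,719.02 → $17,822.56
Payment period 3: $17,822.56 +$1,087.64 interest = $18,910.20; pay $9,719.02 → $9,191.18
Payment period 4: $9,191.18 +$1,087.64 interest = $10,278.82; pay $9,719.02 → $559.80
Payment period 5: $559.80 +$1,087.64 interest = $1,647.44; pay $1,647.44 → $0.00
Total interest: $1,087.64 + $1,087.64 + $1,087.64 + $1,087.64 + $1,087.64 = $5,438.20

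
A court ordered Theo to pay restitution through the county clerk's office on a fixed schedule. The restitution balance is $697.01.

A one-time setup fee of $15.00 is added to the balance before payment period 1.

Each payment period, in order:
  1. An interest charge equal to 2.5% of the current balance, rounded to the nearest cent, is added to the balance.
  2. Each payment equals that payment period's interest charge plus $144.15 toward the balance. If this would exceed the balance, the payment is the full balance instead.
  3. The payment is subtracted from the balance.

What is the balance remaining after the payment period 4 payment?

$135.41

# | Opening | Interest | Payment | End bal
1 | $712.01 | $17.80 | $161.95 | $567.86
2 | $567.86 | $14.20 | $158.35 | $423.71
3 | $423.71 | $10.59 | $154.74 | $279.56
4 | $279.56 | $6.99 | $151.14 | $135.41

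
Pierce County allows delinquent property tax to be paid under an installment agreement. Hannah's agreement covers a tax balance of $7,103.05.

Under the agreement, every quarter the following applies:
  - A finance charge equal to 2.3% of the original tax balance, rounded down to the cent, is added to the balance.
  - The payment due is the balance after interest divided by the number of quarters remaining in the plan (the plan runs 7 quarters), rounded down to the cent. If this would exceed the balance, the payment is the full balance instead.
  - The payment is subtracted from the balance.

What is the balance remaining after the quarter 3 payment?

$4,391.86

# | Opening | Interest | Payment | End bal
1 | $7,103.05 | $163.37 | $1,038.06 | $6,228.36
2 | $6,228.36 | $163.37 | $1,065.28 | $5,326.45
3 | $5,326.45 | $163.37 | $1,097.96 | $4,391.86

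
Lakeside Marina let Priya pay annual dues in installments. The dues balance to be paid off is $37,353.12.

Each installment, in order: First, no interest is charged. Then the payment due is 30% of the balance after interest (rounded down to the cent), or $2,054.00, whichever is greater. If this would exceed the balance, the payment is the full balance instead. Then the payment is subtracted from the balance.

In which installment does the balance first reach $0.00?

9

# | Opening | Payment | End bal
1 | $37,353.12 | $11,205.93 | $26,147.19
2 | $26,147.19 | $7,844.15 | $18,303.04
3 | $18,303.04 | $5,490.91 | $12,812.13
4 | $12,812.13 | $3,843.63 | $8,968.50
5 | $8,968.50 | $2,690.55 | $6,277.95
6 | $6,277.95 | $2,054.00 | $4,223.95
7 | $4,223.95 | $2,054.00 | $2,169.95
8 | $2,169.95 | $2,054.00 | $115.95
9 | $115.95 | $115.95 | $0.00
Balance reaches $0.00 in installment 9.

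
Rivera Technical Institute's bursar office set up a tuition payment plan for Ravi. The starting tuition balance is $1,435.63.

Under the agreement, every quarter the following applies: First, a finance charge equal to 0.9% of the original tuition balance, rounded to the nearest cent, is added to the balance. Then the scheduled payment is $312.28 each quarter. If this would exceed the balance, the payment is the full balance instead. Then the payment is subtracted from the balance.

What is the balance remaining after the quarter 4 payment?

$238.19

Quarter 1: $1,435.63 +$12.92 interest = $1,448.55; pay $312.28 → $1,136.27
Quarter 2: $1,136.27 +$12.92 interest = $1,149.19; pay $312.28 → $836.91
Quarter 3: $836.91 +$12.92 interest = $849.83; pay $312.28 → $537.55
Quarter 4: $537.55 +$12.92 interest = $550.47; pay $312.28 → $238.19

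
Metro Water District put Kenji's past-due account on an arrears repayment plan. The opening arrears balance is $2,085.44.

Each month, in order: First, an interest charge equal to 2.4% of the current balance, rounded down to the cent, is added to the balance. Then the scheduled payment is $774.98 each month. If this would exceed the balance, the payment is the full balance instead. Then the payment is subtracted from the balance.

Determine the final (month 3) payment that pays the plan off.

# | Opening | Interest | Payment | End bal
1 | $2,085.44 | $50.05 | $774.98 | $1,360.51
2 | $1,360.51 | $32.65 | $774.98 | $618.18
3 | $618.18 | $14.83 | $633.01 | $0.00

$633.01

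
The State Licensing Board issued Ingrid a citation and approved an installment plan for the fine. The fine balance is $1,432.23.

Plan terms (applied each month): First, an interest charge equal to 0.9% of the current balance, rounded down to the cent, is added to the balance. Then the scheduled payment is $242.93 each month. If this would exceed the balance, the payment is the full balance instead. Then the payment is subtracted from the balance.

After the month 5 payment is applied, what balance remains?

$261.12

Month 1: $1,432.23 +$12.89 interest = $1,445.12; pay $242.93 → $1,202.19
Month 2: $1,202.19 +$10.81 interest = $1,213.00; pay $242.93 → $970.07
Month 3: $970.07 +$8.73 interest = $978.80; pay $242.93 → $735.87
Month 4: $735.87 +$6.62 interest = $742.49; pay $242.93 → $499.56
Month 5: $499.56 +$4.49 interest = $504.05; pay $242.93 → $261.12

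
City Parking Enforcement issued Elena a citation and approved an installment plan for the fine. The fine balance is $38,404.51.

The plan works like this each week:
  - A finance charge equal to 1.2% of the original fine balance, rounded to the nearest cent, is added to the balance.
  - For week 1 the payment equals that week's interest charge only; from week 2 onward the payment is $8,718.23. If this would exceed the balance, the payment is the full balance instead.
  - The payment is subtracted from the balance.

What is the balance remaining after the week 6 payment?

Week 1: opening $38,404.51; interest $460.85 → $38,865.36; payment $460.85; balance $38,404.51
Week 2: opening $38,404.51; interest $460.85 → $38,865.36; payment $8,718.23; balance $30,147.13
Week 3: opening $30,147.13; interest $460.85 → $30,607.98; payment $8,718.23; balance $21,889.75
Week 4: opening $21,889.75; interest $460.85 → $22,350.60; payment $8,718.23; balance $13,632.37
Week 5: opening $13,632.37; interest $460.85 → $14,093.22; payment $8,718.23; balance $5,374.99
Week 6: opening $5,374.99; interest $460.85 → $5,835.84; payment $5,835.84; balance $0.00

$0.00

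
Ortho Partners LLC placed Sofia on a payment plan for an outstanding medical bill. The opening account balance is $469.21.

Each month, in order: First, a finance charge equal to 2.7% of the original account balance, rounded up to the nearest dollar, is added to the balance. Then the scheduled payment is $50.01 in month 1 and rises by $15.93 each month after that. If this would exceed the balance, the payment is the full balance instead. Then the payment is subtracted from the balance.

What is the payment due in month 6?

Month 1: opening $469.21; interest $13.00 → $482.21; payment $50.01; balance $432.20
Month 2: opening $432.20; interest $13.00 → $445.20; payment $65.94; balance $379.26
Month 3: opening $379.26; interest $13.00 → $392.26; payment $81.87; balance $310.39
Month 4: opening $310.39; interest $13.00 → $323.39; payment $97.80; balance $225.59
Month 5: opening $225.59; interest $13.00 → $238.59; payment $113.73; balance $124.86
Month 6: opening $124.86; interest $13.00 → $137.86; payment $129.66; balance $8.20

$129.66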